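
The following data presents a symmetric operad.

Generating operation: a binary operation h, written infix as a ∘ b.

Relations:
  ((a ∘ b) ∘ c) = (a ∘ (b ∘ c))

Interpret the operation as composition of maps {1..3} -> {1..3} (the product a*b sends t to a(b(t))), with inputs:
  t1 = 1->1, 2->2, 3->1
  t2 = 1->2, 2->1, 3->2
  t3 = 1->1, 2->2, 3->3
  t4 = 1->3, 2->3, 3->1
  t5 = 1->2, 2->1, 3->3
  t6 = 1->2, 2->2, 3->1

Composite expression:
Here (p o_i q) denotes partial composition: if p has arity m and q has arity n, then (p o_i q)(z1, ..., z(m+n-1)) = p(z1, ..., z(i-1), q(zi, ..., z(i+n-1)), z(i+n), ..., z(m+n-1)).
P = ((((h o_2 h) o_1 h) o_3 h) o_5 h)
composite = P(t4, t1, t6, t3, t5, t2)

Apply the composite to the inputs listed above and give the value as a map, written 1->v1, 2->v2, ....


(t4 ∘ t1) = 1->3, 2->3, 3->3
(t6 ∘ t3) = 1->2, 2->2, 3->1
(t5 ∘ t2) = 1->1, 2->2, 3->1
((t6 ∘ t3) ∘ (t5 ∘ t2)) = 1->2, 2->2, 3->2
((t4 ∘ t1) ∘ ((t6 ∘ t3) ∘ (t5 ∘ t2))) = 1->3, 2->3, 3->3

1->3, 2->3, 3->3


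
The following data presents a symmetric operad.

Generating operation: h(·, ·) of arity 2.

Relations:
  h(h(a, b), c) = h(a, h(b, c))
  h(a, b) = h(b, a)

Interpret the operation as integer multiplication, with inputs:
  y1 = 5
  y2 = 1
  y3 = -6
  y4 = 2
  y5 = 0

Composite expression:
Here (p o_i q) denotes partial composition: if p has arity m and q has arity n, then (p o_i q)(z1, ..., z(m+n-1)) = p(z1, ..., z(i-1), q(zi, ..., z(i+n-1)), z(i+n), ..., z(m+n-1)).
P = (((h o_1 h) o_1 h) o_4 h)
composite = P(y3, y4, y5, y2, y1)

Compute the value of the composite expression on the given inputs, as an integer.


0

h(y3, y4) = -12
h(h(y3, y4), y5) = 0
h(y2, y1) = 5
h(h(h(y3, y4), y5), h(y2, y1)) = 0


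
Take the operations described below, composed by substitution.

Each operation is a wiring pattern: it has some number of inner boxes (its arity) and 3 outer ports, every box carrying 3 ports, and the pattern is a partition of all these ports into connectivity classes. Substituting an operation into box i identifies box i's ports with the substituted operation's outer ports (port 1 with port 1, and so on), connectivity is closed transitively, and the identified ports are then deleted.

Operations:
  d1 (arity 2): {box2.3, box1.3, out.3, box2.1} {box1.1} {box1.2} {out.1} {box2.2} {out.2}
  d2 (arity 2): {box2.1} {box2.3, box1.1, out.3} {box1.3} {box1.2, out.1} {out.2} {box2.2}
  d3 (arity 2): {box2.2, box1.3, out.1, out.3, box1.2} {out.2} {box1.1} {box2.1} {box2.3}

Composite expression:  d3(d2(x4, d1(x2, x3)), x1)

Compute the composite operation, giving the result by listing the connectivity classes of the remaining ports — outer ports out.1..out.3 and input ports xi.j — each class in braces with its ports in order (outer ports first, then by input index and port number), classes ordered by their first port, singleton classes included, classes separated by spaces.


{out.1, out.3, x1.2, x2.3, x3.1, x3.3, x4.1} {out.2} {x1.1} {x1.3} {x2.1} {x2.2} {x3.2} {x4.2} {x4.3}

Treat the ports identified at d3 as solder joints: merge, then drop.
through d1, on inputs (x2, x3): {out.1} {out.2} {out.3, x2.3, x3.1, x3.3} {x2.1} {x2.2} {x3.2} (out.j = stage outer ports)
through d2, on inputs (x4, x2, x3): {out.1, x4.2} {out.2} {out.3, x2.3, x3.1, x3.3, x4.1} {x2.1} {x2.2} {x3.2} {x4.3} (out.j = stage outer ports)
through d3, on inputs (x4, x2, x3, x1): {out.1, out.3, x1.2, x2.3, x3.1, x3.3, x4.1} {out.2} {x1.1} {x1.3} {x2.1} {x2.2} {x3.2} {x4.2} {x4.3} (out.j = stage outer ports)


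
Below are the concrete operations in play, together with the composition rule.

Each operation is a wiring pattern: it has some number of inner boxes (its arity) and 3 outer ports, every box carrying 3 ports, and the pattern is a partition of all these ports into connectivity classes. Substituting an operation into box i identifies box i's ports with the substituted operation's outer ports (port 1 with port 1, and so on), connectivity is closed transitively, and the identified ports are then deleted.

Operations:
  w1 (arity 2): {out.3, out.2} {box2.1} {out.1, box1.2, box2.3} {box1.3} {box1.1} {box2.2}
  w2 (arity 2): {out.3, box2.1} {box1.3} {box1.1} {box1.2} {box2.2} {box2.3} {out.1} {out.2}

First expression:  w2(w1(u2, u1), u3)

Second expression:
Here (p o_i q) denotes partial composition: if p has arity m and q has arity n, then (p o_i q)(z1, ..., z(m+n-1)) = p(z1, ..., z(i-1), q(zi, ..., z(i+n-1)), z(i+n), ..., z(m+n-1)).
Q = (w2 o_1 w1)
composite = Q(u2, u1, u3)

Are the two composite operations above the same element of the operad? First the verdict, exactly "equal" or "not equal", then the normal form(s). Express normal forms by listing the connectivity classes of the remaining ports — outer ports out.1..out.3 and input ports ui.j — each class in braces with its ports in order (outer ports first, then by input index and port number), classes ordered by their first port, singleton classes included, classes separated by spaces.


equal: each reduces to {out.1} {out.2} {out.3, u3.1} {u1.1} {u1.2} {u1.3, u2.2} {u2.1} {u2.3} {u3.2} {u3.3}

Reducing the first expression gives {out.1} {out.2} {out.3, u3.1} {u1.1} {u1.2} {u1.3, u2.2} {u2.1} {u2.3} {u3.2} {u3.3}
Reducing the second expression gives {out.1} {out.2} {out.3, u3.1} {u1.1} {u1.2} {u1.3, u2.2} {u2.1} {u2.3} {u3.2} {u3.3}
Identical normal forms: equal.


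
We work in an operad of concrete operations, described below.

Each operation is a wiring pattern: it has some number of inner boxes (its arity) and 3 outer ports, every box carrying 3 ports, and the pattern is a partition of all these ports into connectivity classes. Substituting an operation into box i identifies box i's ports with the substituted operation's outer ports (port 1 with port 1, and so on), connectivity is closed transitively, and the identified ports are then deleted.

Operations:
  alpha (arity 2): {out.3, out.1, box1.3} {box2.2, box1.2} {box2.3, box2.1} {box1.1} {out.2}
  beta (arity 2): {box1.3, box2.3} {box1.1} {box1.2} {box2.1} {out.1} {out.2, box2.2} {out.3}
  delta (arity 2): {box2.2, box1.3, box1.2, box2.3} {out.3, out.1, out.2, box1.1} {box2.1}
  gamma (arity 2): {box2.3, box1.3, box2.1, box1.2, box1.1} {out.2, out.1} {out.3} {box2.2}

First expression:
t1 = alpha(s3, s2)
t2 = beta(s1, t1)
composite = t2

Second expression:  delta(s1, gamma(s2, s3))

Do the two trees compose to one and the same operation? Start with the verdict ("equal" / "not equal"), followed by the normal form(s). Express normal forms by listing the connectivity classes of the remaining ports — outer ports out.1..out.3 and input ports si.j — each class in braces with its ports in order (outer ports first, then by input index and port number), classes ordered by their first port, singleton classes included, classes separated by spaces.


Normal form of the first expression: {out.1} {out.2} {out.3} {s1.1} {s1.2} {s1.3, s3.3} {s2.1, s2.3} {s2.2, s3.2} {s3.1}
Normal form of the second expression: {out.1, out.2, out.3, s1.1} {s1.2, s1.3} {s2.1, s2.2, s2.3, s3.1, s3.3} {s3.2}
The normal forms differ: not equal.

not equal; first: {out.1} {out.2} {out.3} {s1.1} {s1.2} {s1.3, s3.3} {s2.1, s2.3} {s2.2, s3.2} {s3.1}; second: {out.1, out.2, out.3, s1.1} {s1.2, s1.3} {s2.1, s2.2, s2.3, s3.1, s3.3} {s3.2}


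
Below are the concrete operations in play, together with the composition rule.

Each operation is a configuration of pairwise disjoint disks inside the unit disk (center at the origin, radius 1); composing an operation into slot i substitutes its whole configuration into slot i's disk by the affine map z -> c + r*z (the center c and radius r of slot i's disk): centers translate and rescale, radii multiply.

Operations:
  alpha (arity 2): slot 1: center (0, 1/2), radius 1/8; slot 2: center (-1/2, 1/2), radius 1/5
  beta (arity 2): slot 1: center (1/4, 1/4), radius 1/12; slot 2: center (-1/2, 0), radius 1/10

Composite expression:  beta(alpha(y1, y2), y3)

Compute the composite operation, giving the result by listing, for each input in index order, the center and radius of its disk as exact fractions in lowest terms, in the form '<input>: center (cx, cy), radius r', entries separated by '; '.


Below beta, radii multiply path by path; the y-disk centers shift.
tracing y1 down its 2-map path: center (1/4, 7/24), radius 1/96
tracing y2 down its 2-map path: center (5/24, 7/24), radius 1/60
tracing y3 down its 1-map path: center (-1/2, 0), radius 1/10

y1: center (1/4, 7/24), radius 1/96; y2: center (5/24, 7/24), radius 1/60; y3: center (-1/2, 0), radius 1/10


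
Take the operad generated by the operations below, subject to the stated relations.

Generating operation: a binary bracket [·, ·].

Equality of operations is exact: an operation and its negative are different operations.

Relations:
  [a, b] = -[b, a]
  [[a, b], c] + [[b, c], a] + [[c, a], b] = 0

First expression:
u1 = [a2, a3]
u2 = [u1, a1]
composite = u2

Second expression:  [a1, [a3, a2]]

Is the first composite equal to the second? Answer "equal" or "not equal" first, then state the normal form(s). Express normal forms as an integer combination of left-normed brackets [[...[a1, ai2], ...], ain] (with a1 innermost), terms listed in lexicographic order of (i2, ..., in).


equal: each reduces to -[[a1, a2], a3] + [[a1, a3], a2]

In normal form, the first expression is -[[a1, a2], a3] + [[a1, a3], a2]
In normal form, the second expression is -[[a1, a2], a3] + [[a1, a3], a2]
The forms coincide; equal.


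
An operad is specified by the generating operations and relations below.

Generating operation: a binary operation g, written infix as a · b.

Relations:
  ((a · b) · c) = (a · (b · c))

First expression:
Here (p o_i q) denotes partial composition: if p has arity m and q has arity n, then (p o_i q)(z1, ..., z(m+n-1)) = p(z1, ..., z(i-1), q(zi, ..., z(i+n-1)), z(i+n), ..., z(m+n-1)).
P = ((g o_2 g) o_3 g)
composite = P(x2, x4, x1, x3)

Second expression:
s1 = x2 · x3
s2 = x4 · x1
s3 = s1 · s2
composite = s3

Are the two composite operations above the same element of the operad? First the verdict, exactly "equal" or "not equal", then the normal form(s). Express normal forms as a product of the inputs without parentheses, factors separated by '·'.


not equal — first x2 · x4 · x1 · x3, second x2 · x3 · x4 · x1

In normal form, the first expression is x2 · x4 · x1 · x3
In normal form, the second expression is x2 · x3 · x4 · x1
The forms do not match — not equal.


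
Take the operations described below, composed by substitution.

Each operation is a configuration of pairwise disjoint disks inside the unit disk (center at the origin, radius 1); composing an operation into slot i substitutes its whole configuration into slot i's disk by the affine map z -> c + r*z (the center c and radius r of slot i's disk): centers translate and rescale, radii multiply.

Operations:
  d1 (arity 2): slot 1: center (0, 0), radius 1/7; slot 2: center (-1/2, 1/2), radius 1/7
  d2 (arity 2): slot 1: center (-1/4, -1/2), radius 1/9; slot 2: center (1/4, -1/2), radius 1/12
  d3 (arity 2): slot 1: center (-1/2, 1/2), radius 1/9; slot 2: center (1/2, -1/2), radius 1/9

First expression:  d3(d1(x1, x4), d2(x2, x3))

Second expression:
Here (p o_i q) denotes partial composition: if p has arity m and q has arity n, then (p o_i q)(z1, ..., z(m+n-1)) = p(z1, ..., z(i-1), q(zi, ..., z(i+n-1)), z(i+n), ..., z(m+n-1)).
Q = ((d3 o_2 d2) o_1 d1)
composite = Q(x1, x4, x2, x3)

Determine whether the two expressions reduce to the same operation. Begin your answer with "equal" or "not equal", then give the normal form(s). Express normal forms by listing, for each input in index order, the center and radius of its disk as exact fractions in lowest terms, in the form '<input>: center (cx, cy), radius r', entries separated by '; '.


equal; both compose to x1: center (-1/2, 1/2), radius 1/63; x2: center (17/36, -5/9), radius 1/81; x3: center (19/36, -5/9), radius 1/108; x4: center (-5/9, 5/9), radius 1/63

In normal form, the first expression is x1: center (-1/2, 1/2), radius 1/63; x2: center (17/36, -5/9), radius 1/81; x3: center (19/36, -5/9), radius 1/108; x4: center (-5/9, 5/9), radius 1/63
In normal form, the second expression is x1: center (-1/2, 1/2), radius 1/63; x2: center (17/36, -5/9), radius 1/81; x3: center (19/36, -5/9), radius 1/108; x4: center (-5/9, 5/9), radius 1/63
The normal forms match — equal.


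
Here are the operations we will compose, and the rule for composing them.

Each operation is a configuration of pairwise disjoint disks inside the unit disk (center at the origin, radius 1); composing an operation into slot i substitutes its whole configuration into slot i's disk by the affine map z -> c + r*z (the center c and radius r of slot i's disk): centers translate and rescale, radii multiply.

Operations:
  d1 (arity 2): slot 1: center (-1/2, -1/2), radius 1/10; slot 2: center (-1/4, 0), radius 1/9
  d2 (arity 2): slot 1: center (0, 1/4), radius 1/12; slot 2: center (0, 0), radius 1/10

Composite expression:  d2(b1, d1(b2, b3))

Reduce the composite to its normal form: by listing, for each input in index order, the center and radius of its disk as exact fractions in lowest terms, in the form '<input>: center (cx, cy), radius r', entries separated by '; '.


b1: center (0, 1/4), radius 1/12; b2: center (-1/20, -1/20), radius 1/100; b3: center (-1/40, 0), radius 1/90


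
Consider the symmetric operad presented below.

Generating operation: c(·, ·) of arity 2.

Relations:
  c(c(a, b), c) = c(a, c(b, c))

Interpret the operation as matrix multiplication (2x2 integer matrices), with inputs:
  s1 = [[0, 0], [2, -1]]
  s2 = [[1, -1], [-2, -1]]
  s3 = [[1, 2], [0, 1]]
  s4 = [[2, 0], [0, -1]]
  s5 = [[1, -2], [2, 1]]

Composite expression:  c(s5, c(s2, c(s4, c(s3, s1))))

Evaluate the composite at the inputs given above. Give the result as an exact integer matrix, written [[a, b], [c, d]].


[[38, -19], [6, -3]]


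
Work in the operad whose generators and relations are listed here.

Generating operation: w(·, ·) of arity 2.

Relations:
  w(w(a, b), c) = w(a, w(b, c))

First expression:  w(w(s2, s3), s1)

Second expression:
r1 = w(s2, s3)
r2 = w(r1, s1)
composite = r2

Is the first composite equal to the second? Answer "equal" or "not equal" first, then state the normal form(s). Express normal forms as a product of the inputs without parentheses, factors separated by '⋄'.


equal: each reduces to s2 ⋄ s3 ⋄ s1


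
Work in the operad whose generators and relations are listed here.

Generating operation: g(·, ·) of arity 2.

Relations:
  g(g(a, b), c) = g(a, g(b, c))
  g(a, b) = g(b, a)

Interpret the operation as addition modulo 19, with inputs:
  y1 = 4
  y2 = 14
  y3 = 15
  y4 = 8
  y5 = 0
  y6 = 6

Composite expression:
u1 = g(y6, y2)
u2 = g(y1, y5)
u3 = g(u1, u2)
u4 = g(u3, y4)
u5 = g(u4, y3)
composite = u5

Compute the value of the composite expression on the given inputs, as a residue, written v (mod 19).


9 (mod 19)

g(y6, y2) = 1
g(y1, y5) = 4
g(g(y6, y2), g(y1, y5)) = 5
g(g(g(y6, y2), g(y1, y5)), y4) = 13
g(g(g(g(y6, y2), g(y1, y5)), y4), y3) = 9


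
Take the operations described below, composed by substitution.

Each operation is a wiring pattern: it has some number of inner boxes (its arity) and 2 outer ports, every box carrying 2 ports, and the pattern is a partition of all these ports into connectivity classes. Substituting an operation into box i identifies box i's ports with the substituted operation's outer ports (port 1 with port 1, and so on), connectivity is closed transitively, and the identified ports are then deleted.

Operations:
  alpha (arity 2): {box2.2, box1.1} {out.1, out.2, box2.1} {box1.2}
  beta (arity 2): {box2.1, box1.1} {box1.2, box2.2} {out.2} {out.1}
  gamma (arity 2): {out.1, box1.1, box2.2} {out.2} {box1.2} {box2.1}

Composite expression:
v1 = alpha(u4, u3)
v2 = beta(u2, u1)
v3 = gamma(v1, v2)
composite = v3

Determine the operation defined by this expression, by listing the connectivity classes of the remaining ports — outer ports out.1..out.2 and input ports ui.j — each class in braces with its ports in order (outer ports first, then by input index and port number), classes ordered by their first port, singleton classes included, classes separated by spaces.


{out.1, u3.1} {out.2} {u1.1, u2.1} {u1.2, u2.2} {u3.2, u4.1} {u4.2}

After gluing at gamma, chains via deleted ports link the u-ports.
after alpha, the pattern on (u4, u3) reads {out.1, out.2, u3.1} {u3.2, u4.1} {u4.2} (out.j = its outer ports)
after beta, the pattern on (u2, u1) reads {out.1} {out.2} {u1.1, u2.1} {u1.2, u2.2} (out.j = its outer ports)
after gamma, the pattern on (u4, u3, u2, u1) reads {out.1, u3.1} {out.2} {u1.1, u2.1} {u1.2, u2.2} {u3.2, u4.1} {u4.2} (out.j = its outer ports)


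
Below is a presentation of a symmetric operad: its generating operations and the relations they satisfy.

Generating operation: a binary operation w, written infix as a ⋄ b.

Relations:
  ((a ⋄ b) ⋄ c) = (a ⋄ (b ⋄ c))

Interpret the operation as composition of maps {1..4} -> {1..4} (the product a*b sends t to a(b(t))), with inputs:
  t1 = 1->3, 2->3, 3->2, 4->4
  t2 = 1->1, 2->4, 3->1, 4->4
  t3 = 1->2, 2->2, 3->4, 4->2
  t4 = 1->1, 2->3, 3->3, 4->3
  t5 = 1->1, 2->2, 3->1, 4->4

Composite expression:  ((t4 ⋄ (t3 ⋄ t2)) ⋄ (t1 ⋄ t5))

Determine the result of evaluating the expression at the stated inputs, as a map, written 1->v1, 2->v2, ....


1->3, 2->3, 3->3, 4->3


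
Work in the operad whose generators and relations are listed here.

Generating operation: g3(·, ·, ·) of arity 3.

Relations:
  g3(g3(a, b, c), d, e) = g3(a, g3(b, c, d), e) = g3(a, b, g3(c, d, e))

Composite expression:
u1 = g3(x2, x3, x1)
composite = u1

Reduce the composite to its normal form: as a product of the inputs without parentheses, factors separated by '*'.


x2 * x3 * x1

Every regrouping of g3 is equal, so read the x-inputs in written order.
g3(x2, x3, x1) collapses to x2 * x3 * x1


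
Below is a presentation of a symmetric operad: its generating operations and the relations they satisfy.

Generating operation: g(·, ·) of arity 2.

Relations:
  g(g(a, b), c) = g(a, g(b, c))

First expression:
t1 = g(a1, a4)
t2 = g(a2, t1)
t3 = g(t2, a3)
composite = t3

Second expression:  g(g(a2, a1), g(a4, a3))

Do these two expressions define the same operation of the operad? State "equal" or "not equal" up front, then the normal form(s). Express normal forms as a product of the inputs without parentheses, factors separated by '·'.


equal — both sides give a2 · a1 · a4 · a3

Normal form of the first expression: a2 · a1 · a4 · a3
Normal form of the second expression: a2 · a1 · a4 · a3
The forms coincide; equal.


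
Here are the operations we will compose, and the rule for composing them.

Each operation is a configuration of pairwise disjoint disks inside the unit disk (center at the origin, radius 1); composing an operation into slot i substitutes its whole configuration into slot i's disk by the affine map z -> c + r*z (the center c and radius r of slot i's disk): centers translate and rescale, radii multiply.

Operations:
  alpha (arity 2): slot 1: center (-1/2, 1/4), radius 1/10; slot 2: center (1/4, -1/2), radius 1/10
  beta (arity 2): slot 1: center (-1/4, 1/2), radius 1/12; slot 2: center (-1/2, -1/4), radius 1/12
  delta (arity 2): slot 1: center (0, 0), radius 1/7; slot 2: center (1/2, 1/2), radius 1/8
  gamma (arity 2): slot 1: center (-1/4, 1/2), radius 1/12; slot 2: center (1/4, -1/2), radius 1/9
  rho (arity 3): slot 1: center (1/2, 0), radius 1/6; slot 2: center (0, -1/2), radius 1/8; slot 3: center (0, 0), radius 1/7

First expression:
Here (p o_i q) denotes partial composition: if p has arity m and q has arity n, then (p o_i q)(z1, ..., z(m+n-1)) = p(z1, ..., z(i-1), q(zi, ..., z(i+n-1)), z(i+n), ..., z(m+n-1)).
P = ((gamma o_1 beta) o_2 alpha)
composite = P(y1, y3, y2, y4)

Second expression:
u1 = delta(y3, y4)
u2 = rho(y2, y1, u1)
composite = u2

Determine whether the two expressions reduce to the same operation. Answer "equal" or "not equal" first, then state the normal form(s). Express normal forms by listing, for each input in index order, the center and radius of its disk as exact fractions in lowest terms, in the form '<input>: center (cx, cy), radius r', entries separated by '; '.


Normal form of the first expression: y1: center (-13/48, 13/24), radius 1/144; y2: center (-167/576, 137/288), radius 1/1440; y3: center (-85/288, 277/576), radius 1/1440; y4: center (1/4, -1/2), radius 1/9
Normal form of the second expression: y1: center (0, -1/2), radius 1/8; y2: center (1/2, 0), radius 1/6; y3: center (0, 0), radius 1/49; y4: center (1/14, 1/14), radius 1/56
Different reductions; not equal.

not equal — first y1: center (-13/48, 13/24), radius 1/144; y2: center (-167/576, 137/288), radius 1/1440; y3: center (-85/288, 277/576), radius 1/1440; y4: center (1/4, -1/2), radius 1/9, second y1: center (0, -1/2), radius 1/8; y2: center (1/2, 0), radius 1/6; y3: center (0, 0), radius 1/49; y4: center (1/14, 1/14), radius 1/56


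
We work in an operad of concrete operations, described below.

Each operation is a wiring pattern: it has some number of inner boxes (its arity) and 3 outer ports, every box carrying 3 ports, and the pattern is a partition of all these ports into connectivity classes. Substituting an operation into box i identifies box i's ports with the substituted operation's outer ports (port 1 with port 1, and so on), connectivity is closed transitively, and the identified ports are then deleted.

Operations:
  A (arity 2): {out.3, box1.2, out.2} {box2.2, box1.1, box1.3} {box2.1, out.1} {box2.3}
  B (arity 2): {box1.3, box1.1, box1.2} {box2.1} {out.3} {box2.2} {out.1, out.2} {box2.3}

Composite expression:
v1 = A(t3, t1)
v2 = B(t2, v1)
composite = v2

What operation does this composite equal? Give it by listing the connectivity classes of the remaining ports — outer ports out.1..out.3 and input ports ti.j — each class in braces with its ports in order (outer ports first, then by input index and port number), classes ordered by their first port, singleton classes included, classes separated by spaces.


{out.1, out.2} {out.3} {t1.1} {t1.2, t3.1, t3.3} {t1.3} {t2.1, t2.2, t2.3} {t3.2}

Two ports join when wires chain via B-identified ports.
composing A on (t3, t1), with out.j its own outer ports: {out.1, t1.1} {out.2, out.3, t3.2} {t1.2, t3.1, t3.3} {t1.3}
composing B on (t2, t3, t1), with out.j its own outer ports: {out.1, out.2} {out.3} {t1.1} {t1.2, t3.1, t3.3} {t1.3} {t2.1, t2.2, t2.3} {t3.2}


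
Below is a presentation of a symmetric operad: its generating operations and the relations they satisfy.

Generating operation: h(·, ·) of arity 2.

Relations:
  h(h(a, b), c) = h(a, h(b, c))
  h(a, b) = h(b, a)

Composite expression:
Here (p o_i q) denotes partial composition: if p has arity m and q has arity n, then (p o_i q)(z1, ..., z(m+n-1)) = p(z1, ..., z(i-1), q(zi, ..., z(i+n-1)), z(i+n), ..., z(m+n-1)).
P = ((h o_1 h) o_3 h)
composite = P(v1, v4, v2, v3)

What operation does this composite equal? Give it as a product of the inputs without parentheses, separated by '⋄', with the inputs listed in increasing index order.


v1 ⋄ v2 ⋄ v3 ⋄ v4


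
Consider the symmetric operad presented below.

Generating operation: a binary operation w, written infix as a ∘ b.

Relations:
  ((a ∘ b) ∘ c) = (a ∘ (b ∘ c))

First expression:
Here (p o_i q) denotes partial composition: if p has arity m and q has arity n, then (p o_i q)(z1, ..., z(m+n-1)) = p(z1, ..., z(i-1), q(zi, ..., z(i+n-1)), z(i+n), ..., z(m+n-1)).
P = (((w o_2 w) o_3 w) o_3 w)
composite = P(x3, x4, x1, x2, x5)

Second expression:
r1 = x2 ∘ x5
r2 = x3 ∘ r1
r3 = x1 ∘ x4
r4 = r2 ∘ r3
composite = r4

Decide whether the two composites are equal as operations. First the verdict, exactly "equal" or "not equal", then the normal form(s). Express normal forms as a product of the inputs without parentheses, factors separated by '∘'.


not equal: they reduce to x3 ∘ x4 ∘ x1 ∘ x2 ∘ x5 and x3 ∘ x2 ∘ x5 ∘ x1 ∘ x4

In normal form, the first expression is x3 ∘ x4 ∘ x1 ∘ x2 ∘ x5
In normal form, the second expression is x3 ∘ x2 ∘ x5 ∘ x1 ∘ x4
No match — not equal.


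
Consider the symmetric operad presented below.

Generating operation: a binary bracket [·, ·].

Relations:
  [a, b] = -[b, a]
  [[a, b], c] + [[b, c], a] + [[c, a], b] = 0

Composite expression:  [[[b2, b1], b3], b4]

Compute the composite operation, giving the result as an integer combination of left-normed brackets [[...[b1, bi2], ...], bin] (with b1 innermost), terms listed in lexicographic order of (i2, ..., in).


-[[[b1, b2], b3], b4]


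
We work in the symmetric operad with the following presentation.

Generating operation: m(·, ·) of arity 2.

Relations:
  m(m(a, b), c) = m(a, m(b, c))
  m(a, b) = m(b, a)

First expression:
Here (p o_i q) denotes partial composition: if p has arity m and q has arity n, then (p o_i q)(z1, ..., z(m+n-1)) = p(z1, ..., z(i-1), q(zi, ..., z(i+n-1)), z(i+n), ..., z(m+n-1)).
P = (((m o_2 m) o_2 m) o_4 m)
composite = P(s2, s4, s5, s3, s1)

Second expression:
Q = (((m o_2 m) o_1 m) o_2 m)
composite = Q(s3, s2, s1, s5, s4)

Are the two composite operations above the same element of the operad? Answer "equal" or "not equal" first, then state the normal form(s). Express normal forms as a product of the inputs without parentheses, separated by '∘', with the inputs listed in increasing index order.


equal — both sides give s1 ∘ s2 ∘ s3 ∘ s4 ∘ s5

The first expression reduces to s1 ∘ s2 ∘ s3 ∘ s4 ∘ s5
The second expression reduces to s1 ∘ s2 ∘ s3 ∘ s4 ∘ s5
The forms coincide; equal.


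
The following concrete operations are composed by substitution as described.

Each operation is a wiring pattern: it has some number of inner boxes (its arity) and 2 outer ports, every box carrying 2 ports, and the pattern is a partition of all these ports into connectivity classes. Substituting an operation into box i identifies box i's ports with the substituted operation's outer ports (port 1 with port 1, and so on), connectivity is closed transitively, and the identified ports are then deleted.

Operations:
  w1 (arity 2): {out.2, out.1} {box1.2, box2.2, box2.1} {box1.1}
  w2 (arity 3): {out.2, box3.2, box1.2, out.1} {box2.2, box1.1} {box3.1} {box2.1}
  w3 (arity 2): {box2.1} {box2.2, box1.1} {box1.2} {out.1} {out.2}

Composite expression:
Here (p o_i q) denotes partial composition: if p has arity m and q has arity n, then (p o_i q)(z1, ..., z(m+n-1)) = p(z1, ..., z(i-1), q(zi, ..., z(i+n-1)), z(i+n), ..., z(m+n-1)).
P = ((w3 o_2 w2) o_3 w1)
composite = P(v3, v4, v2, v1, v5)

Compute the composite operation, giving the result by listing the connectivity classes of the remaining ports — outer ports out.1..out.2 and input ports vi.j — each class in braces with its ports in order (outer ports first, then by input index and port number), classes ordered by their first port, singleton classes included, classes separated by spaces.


{out.1} {out.2} {v1.1, v1.2, v2.2} {v2.1} {v3.1, v4.2, v5.2} {v3.2} {v4.1} {v5.1}

Reachability decides: close wires over w3-identified ports.
stage w1: inputs (v2, v1), connectivity {out.1, out.2} {v1.1, v1.2, v2.2} {v2.1}, out.j its boundary
stage w2: inputs (v4, v2, v1, v5), connectivity {out.1, out.2, v4.2, v5.2} {v1.1, v1.2, v2.2} {v2.1} {v4.1} {v5.1}, out.j its boundary
stage w3: inputs (v3, v4, v2, v1, v5), connectivity {out.1} {out.2} {v1.1, v1.2, v2.2} {v2.1} {v3.1, v4.2, v5.2} {v3.2} {v4.1} {v5.1}, out.j its boundary


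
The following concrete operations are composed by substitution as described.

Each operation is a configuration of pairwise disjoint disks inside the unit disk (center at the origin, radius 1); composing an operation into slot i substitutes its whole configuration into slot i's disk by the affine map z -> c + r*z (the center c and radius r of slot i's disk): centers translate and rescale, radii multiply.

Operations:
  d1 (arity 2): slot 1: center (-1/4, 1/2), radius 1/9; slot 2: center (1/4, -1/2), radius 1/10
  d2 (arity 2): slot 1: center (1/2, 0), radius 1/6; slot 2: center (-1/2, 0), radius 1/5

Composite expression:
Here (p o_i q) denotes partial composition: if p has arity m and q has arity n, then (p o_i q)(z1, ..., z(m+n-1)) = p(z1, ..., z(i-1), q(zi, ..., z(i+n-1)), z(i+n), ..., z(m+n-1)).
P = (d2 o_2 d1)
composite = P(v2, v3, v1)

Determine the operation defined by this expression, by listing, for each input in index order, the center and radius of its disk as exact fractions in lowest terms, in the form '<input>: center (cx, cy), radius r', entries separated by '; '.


v1: center (-9/20, -1/10), radius 1/50; v2: center (1/2, 0), radius 1/6; v3: center (-11/20, 1/10), radius 1/45

Below d2, radii multiply path by path; the v-disk centers shift.
input v2: applying the 1 nested substitution gives center (1/2, 0), radius 1/6
input v3: applying the 2 nested substitutions gives center (-11/20, 1/10), radius 1/45
input v1: applying the 2 nested substitutions gives center (-9/20, -1/10), radius 1/50


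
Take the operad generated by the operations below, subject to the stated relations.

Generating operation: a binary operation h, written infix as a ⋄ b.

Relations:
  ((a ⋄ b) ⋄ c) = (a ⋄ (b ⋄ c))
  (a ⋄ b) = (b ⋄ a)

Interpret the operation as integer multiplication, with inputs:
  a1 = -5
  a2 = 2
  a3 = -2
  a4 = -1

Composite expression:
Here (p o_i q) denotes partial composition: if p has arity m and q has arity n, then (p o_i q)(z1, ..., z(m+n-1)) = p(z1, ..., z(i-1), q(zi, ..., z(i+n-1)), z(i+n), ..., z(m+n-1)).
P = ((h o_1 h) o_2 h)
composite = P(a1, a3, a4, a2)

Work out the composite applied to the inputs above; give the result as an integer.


-20

(a3 ⋄ a4) = 2
(a1 ⋄ (a3 ⋄ a4)) = -10
((a1 ⋄ (a3 ⋄ a4)) ⋄ a2) = -20


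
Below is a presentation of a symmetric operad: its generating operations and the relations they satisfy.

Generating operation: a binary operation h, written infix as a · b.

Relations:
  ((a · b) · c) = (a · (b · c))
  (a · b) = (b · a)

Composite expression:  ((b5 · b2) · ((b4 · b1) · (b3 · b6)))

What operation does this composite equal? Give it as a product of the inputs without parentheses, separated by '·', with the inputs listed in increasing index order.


b1 · b2 · b3 · b4 · b5 · b6


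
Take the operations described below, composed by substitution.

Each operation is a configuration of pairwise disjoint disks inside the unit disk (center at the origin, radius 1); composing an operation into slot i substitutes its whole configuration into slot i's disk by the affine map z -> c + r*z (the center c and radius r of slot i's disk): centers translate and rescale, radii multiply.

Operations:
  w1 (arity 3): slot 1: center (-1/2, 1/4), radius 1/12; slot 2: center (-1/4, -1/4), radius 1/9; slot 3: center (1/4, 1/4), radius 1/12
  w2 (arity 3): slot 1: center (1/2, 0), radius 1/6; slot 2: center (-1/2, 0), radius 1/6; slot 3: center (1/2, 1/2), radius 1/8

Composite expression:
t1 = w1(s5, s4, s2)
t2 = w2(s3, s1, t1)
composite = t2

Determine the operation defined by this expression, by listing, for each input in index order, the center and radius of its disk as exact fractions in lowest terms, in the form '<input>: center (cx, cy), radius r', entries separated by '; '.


Only the slot chain above each s matters under w2; compose those maps.
tracing s3 down its 1-map path: center (1/2, 0), radius 1/6
tracing s1 down its 1-map path: center (-1/2, 0), radius 1/6
tracing s5 down its 2-map path: center (7/16, 17/32), radius 1/96
tracing s4 down its 2-map path: center (15/32, 15/32), radius 1/72
tracing s2 down its 2-map path: center (17/32, 17/32), radius 1/96

s1: center (-1/2, 0), radius 1/6; s2: center (17/32, 17/32), radius 1/96; s3: center (1/2, 0), radius 1/6; s4: center (15/32, 15/32), radius 1/72; s5: center (7/16, 17/32), radius 1/96


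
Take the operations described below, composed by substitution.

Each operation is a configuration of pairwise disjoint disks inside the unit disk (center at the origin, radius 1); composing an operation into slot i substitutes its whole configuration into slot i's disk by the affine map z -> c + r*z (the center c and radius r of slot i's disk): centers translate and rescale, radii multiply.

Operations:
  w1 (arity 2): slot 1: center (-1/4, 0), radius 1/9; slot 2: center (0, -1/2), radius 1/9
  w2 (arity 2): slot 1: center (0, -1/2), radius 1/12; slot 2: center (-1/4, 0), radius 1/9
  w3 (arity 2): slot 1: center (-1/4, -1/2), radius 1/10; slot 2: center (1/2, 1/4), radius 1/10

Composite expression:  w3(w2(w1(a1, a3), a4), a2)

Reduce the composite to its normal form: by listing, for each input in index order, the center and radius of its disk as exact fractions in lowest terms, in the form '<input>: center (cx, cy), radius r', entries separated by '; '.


a1: center (-121/480, -11/20), radius 1/1080; a2: center (1/2, 1/4), radius 1/10; a3: center (-1/4, -133/240), radius 1/1080; a4: center (-11/40, -1/2), radius 1/90

Nesting under w3 composes maps z -> c + r*z down each a-path.
a1: after 3 affine steps, its disk has center (-121/480, -11/20), radius 1/1080
a3: after 3 affine steps, its disk has center (-1/4, -133/240), radius 1/1080
a4: after 2 affine steps, its disk has center (-11/40, -1/2), radius 1/90
a2: after 1 affine step, its disk has center (1/2, 1/4), radius 1/10


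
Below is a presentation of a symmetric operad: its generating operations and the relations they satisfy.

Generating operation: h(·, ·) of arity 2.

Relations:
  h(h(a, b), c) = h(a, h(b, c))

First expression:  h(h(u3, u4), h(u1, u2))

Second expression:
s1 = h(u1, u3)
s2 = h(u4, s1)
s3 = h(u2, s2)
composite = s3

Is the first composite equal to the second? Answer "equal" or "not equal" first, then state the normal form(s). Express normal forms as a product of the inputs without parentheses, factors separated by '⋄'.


not equal; first: u3 ⋄ u4 ⋄ u1 ⋄ u2; second: u2 ⋄ u4 ⋄ u1 ⋄ u3

The first expression, normalized: u3 ⋄ u4 ⋄ u1 ⋄ u2
The second expression, normalized: u2 ⋄ u4 ⋄ u1 ⋄ u3
No match — not equal.


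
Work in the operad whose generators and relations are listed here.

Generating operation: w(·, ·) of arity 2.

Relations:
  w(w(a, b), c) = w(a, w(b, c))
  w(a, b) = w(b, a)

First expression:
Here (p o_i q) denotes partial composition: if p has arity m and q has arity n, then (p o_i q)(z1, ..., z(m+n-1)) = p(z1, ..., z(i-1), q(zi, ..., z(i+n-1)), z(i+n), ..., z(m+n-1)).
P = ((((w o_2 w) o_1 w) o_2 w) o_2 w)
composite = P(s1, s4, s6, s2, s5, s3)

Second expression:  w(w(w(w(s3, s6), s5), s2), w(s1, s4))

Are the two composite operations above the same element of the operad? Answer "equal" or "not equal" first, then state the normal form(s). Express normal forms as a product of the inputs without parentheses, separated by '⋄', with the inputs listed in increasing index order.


equal; both compose to s1 ⋄ s2 ⋄ s3 ⋄ s4 ⋄ s5 ⋄ s6

The first composite normalizes to s1 ⋄ s2 ⋄ s3 ⋄ s4 ⋄ s5 ⋄ s6
The second composite normalizes to s1 ⋄ s2 ⋄ s3 ⋄ s4 ⋄ s5 ⋄ s6
The forms coincide; equal.


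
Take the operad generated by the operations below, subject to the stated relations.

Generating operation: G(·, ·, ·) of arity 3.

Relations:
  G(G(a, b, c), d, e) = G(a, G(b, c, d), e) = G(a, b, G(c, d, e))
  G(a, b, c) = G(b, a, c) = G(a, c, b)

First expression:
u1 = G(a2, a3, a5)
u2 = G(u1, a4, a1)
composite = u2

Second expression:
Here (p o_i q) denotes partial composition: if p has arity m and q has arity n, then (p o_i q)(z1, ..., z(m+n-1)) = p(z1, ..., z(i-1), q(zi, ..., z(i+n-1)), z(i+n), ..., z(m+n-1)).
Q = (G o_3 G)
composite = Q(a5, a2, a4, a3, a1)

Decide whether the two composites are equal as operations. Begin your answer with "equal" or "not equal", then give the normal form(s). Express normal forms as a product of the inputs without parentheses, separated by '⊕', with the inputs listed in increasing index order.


The first expression, normalized: a1 ⊕ a2 ⊕ a3 ⊕ a4 ⊕ a5
The second expression, normalized: a1 ⊕ a2 ⊕ a3 ⊕ a4 ⊕ a5
Identical normal forms: equal.

equal; both compose to a1 ⊕ a2 ⊕ a3 ⊕ a4 ⊕ a5


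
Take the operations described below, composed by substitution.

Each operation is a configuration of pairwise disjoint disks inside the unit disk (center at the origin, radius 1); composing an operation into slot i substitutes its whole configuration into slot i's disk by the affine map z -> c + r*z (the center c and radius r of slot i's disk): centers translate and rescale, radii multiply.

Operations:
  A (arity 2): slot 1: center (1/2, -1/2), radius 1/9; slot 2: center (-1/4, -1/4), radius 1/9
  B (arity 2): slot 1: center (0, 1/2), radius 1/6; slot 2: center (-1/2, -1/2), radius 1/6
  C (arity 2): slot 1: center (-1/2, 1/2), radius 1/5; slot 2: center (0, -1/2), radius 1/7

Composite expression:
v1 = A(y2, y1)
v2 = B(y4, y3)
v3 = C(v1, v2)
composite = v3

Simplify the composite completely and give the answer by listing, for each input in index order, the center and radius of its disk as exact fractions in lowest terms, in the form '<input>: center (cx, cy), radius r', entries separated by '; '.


Nesting under C composes maps z -> c + r*z down each y-path.
tracing y2 down its 2-map path: center (-2/5, 2/5), radius 1/45
tracing y1 down its 2-map path: center (-11/20, 9/20), radius 1/45
tracing y4 down its 2-map path: center (0, -3/7), radius 1/42
tracing y3 down its 2-map path: center (-1/14, -4/7), radius 1/42

y1: center (-11/20, 9/20), radius 1/45; y2: center (-2/5, 2/5), radius 1/45; y3: center (-1/14, -4/7), radius 1/42; y4: center (0, -3/7), radius 1/42


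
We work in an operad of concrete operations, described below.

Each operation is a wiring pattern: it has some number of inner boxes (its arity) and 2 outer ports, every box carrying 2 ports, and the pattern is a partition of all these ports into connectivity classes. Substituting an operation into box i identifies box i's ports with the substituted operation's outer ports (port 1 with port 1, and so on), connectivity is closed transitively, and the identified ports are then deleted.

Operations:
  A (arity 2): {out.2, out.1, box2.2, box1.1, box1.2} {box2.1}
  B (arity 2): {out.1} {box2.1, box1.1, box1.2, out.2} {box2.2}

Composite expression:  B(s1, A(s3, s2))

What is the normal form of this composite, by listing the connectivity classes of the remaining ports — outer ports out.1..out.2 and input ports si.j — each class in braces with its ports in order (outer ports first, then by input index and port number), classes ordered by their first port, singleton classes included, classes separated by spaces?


After gluing at B, chains via deleted ports link the s-ports.
the subtree at A composes to {out.1, out.2, s2.2, s3.1, s3.2} {s2.1} on (s3, s2); out.j = own outer ports
the subtree at B composes to {out.1} {out.2, s1.1, s1.2, s2.2, s3.1, s3.2} {s2.1} on (s1, s3, s2); out.j = own outer ports

{out.1} {out.2, s1.1, s1.2, s2.2, s3.1, s3.2} {s2.1}


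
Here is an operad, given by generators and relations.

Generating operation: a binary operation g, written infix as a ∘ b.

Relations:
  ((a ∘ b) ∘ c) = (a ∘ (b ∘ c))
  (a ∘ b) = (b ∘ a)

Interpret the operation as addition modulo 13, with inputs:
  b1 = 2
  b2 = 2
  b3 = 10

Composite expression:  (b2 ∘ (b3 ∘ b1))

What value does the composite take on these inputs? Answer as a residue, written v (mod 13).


1 (mod 13)

(b3 ∘ b1) = 12
(b2 ∘ (b3 ∘ b1)) = 1


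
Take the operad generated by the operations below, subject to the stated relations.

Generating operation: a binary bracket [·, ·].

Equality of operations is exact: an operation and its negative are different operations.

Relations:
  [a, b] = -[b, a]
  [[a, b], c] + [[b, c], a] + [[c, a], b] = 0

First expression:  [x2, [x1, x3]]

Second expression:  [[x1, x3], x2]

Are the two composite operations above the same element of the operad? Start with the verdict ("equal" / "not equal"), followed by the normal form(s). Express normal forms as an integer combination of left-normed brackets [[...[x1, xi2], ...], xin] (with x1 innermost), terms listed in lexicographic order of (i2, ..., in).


not equal; first: -[[x1, x3], x2]; second: [[x1, x3], x2]

The first composite normalizes to -[[x1, x3], x2]
The second composite normalizes to [[x1, x3], x2]
Distinct normal forms: not equal.
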